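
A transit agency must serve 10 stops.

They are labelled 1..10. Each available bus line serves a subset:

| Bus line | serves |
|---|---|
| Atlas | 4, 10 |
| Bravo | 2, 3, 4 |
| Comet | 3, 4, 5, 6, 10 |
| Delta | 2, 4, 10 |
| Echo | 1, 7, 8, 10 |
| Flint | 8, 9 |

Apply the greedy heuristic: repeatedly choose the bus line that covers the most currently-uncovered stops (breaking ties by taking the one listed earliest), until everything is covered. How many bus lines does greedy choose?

4

Greedy: pick Comet (covers 5 new) → pick Echo (covers 3 new) → pick Bravo (covers 1 new) → pick Flint (covers 1 new). Total picks: 4.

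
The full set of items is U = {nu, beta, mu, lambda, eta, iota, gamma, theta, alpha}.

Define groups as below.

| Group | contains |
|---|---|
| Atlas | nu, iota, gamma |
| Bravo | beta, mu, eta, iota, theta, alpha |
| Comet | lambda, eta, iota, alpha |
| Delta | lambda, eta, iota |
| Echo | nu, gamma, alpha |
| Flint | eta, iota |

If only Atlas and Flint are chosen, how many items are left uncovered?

5

Union of Atlas, Flint = {nu, eta, iota, gamma}.
Not covered: beta, mu, lambda, theta, alpha — 5 items.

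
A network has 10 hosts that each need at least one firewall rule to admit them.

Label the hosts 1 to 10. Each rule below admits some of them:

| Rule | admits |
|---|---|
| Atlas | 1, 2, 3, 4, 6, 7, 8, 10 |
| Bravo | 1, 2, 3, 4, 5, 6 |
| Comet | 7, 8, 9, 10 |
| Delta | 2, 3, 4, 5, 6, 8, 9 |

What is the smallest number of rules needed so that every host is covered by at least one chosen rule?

Atlas and Delta together: Atlas ∪ Delta = {1, 2, 3, 4, 5, 6, 7, 8, 9, 10} — every host is covered.
No single rule has all 10 hosts (the largest, Atlas, has 8), so 2 is optimal.

2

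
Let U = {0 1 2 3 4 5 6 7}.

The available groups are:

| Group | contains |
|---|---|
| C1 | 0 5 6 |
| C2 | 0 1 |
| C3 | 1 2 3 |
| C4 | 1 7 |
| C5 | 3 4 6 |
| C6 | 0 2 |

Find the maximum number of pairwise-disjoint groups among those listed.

3

C4, C5, C6 are pairwise disjoint (C4={1,7}; C5={3,4,6}; C6={0,2}).
Every remaining group overlaps one of these, and no 4 of the listed groups are pairwise disjoint, so 3 is the maximum.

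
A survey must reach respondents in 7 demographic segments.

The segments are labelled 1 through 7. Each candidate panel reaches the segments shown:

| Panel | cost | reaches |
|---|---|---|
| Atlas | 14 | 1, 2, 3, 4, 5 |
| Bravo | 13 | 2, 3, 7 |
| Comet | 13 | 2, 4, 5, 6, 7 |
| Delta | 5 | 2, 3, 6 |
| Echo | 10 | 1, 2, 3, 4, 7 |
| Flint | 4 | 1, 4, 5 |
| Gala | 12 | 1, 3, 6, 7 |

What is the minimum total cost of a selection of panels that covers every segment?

Delta, Echo, Flint together cover every segment (Delta ∪ Echo ∪ Flint = {1, 2, 3, 4, 5, 6, 7}); total cost 5 + 10 + 4 = 19.
No covering selection has total cost below 19.

19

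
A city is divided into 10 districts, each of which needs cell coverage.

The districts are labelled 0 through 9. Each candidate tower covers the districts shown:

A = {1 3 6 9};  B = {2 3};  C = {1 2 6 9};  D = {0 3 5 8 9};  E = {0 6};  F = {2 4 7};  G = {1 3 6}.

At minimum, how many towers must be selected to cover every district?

3

A and D and F together: A ∪ D ∪ F = {0, 1, 2, 3, 4, 5, 6, 7, 8, 9} — every district is covered.
Only F contains 4, so F is forced; the remaining 7 districts need at least 2 more towers (each remaining tower adds at most 5) — so at least 3 towers are needed, and 3 is optimal.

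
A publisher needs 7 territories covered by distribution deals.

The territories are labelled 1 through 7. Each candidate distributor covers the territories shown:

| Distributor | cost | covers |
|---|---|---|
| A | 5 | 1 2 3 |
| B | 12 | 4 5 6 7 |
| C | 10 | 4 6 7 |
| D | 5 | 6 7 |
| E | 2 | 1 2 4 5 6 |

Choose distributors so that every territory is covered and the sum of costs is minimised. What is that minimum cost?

A, D, E together cover every territory (A ∪ D ∪ E = {1, 2, 3, 4, 5, 6, 7}); total cost 5 + 5 + 2 = 12.
No covering selection has total cost below 12.

12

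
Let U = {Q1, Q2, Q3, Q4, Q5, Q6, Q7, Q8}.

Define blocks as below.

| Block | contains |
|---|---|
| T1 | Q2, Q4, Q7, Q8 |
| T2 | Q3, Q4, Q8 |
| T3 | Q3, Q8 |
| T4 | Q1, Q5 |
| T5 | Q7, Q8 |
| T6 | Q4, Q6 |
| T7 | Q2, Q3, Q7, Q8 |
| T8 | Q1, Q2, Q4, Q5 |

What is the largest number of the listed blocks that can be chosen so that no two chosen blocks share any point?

3

T3, T4, T6 are pairwise disjoint (T3={Q3,Q8}; T4={Q1,Q5}; T6={Q4,Q6}).
Every remaining block overlaps one of these, and no 4 of the listed blocks are pairwise disjoint, so 3 is the maximum.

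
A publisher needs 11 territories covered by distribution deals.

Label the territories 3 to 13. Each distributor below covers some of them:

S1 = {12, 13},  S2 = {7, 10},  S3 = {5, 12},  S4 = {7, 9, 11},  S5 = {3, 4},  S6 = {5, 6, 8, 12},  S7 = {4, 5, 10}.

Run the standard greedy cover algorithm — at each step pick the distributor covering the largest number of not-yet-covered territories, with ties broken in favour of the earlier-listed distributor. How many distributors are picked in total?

5

Greedy: pick S6 (covers 4 new) → pick S4 (covers 3 new) → pick S5 (covers 2 new) → pick S1 (covers 1 new) → pick S2 (covers 1 new). Total picks: 5.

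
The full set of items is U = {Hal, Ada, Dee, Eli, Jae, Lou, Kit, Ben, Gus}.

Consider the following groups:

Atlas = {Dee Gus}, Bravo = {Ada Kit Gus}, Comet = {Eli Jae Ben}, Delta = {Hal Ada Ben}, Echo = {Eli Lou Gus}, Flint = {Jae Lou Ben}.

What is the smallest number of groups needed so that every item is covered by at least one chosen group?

5

Take {Atlas, Bravo, Comet, Delta, Flint}. Their union is {Hal, Ada, Dee, Eli, Jae, Lou, Kit, Ben, Gus}, which is all 9 items.
No 4 of the 6 groups cover everything (all 15 combinations miss at least one item), so 5 is optimal.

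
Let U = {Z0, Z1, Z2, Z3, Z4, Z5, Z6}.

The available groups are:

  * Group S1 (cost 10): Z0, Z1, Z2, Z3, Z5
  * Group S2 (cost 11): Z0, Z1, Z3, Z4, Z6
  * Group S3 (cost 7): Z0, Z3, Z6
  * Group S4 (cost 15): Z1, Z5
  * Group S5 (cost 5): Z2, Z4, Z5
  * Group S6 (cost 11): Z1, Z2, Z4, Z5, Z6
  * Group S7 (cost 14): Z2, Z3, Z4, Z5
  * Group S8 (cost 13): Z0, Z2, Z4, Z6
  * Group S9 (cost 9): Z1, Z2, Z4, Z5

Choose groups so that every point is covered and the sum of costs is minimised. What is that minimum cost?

16

S3, S9 together cover every point (S3 ∪ S9 = {Z0, Z1, Z2, Z3, Z4, Z5, Z6}); total cost 7 + 9 = 16.
The greedy pick S5, S3, S9 costs 21; no covering selection beats 16.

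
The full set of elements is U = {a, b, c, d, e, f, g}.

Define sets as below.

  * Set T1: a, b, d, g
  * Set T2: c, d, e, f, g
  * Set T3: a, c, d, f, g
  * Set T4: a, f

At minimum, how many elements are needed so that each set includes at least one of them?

H = {a, f} meets every set (each contains at least one member of H), and |H| = 2.
No single element lies in every set, so at least 2 are needed and 2 is optimal.

2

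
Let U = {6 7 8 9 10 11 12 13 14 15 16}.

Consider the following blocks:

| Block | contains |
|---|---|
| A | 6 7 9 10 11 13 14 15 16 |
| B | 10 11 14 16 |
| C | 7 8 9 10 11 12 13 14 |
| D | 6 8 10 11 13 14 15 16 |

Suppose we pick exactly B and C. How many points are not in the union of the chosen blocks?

Union of B, C = {7, 8, 9, 10, 11, 12, 13, 14, 16}.
Not covered: 6, 15 — 2 points.

2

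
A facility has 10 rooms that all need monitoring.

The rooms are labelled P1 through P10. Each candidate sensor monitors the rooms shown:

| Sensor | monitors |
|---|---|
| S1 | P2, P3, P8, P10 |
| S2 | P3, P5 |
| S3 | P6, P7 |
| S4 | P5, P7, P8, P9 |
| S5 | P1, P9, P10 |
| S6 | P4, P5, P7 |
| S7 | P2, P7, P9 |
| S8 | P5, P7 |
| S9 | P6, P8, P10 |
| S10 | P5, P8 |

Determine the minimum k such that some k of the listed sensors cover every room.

Take {S1, S3, S5, S6}. Their union is {P1, P2, P3, P4, P5, P6, P7, P8, P9, P10}, which is all 10 rooms.
Only S5 contains P1, so S5 is forced; the remaining 7 rooms need at least 3 more sensors (each remaining sensor adds at most 3) — so at least 4 sensors are needed, and 4 is optimal.

4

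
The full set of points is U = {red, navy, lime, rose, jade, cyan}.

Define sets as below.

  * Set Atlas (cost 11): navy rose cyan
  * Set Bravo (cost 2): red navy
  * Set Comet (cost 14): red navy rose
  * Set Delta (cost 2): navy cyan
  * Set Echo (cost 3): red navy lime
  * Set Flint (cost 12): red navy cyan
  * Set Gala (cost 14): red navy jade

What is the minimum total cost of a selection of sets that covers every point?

28

Atlas, Echo, Gala together cover every point (Atlas ∪ Echo ∪ Gala = {red, navy, lime, rose, jade, cyan}); total cost 11 + 3 + 14 = 28.
The greedy pick Bravo, Delta, Echo, Atlas, Gala costs 32; no covering selection beats 28.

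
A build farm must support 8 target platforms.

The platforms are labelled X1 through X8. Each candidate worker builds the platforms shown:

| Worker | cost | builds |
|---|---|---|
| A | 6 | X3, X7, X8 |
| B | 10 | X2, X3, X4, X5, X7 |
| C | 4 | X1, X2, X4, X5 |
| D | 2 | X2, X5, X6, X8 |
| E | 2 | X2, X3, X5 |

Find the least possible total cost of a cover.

A, C, D together cover every platform (A ∪ C ∪ D = {X1, X2, X3, X4, X5, X6, X7, X8}); total cost 6 + 4 + 2 = 12.
The greedy pick D, C, E, A costs 14; no covering selection beats 12.

12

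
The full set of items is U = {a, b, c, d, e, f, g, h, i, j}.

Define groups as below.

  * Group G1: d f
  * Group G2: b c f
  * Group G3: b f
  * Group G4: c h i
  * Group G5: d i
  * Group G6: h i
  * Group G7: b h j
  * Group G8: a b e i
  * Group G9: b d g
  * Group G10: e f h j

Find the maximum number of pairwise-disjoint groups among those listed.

2

G1, G6 are pairwise disjoint (G1={d,f}; G6={h,i}).
Every remaining group overlaps one of these, and no 3 of the listed groups are pairwise disjoint, so 2 is the maximum.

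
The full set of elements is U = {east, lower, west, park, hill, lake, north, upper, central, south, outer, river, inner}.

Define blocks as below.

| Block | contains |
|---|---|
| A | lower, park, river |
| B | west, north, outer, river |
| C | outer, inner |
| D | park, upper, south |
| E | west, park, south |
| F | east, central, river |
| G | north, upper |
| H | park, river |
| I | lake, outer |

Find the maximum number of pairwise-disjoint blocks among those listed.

4

E, F, G, I are pairwise disjoint (E={west,park,south}; F={east,central,river}; G={north,upper}; I={lake,outer}).
Every remaining block overlaps one of these, and no 5 of the listed blocks are pairwise disjoint, so 4 is the maximum.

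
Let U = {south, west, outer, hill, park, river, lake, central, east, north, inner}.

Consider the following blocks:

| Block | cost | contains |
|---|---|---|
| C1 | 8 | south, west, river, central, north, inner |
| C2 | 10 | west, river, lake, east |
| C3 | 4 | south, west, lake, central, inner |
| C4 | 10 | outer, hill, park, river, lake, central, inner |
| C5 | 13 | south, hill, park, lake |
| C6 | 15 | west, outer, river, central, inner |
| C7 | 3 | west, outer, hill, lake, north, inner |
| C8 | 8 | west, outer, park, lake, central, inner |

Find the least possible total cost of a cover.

25

C2, C3, C7, C8 together cover every element (C2 ∪ C3 ∪ C7 ∪ C8 = {south, west, outer, hill, park, river, lake, central, east, north, inner}); total cost 10 + 4 + 3 + 8 = 25.
No covering selection has total cost below 25.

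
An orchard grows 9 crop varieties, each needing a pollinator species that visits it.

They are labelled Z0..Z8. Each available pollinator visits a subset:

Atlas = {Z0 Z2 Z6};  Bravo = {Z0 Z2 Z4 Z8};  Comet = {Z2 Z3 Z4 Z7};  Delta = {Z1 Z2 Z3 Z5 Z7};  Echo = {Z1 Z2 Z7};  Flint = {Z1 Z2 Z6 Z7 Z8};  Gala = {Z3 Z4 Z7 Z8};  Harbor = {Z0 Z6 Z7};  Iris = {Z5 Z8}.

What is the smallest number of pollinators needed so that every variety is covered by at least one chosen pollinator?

3

Take {Bravo, Delta, Flint}. Their union is {Z0, Z1, Z2, Z3, Z4, Z5, Z6, Z7, Z8}, which is all 9 varieties.
No 2 of the 9 pollinators cover everything (all 36 combinations miss at least one variety), so 3 is optimal.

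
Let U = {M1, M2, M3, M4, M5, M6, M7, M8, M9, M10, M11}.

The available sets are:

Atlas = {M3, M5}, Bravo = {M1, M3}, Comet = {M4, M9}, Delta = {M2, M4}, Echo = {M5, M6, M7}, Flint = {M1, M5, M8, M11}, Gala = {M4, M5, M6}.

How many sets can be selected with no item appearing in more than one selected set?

Bravo, Delta, Echo are pairwise disjoint (Bravo={M1,M3}; Delta={M2,M4}; Echo={M5,M6,M7}).
Every remaining set overlaps one of these, and no 4 of the listed sets are pairwise disjoint, so 3 is the maximum.

3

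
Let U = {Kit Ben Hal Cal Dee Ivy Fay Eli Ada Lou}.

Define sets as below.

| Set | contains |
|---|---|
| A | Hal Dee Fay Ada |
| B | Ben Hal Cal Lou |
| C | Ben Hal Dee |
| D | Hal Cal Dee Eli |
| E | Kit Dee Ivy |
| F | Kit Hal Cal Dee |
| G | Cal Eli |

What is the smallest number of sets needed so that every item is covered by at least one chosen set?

Take {A, B, E, G}. Their union is {Kit, Ben, Hal, Cal, Dee, Ivy, Fay, Eli, Ada, Lou}, which is all 10 items.
No 3 of the 7 sets cover everything (all 35 combinations miss at least one item), so 4 is optimal.

4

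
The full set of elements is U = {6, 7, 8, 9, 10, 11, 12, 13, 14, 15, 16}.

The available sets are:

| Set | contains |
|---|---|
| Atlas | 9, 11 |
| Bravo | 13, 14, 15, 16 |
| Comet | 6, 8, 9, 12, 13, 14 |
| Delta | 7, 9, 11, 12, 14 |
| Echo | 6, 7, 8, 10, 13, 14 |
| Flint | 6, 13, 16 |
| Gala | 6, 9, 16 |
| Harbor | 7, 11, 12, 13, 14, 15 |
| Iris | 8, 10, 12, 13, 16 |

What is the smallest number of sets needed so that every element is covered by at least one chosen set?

3

Take {Bravo, Delta, Echo}. Their union is {6, 7, 8, 9, 10, 11, 12, 13, 14, 15, 16}, which is all 11 elements.
No 2 of the 9 sets cover everything (all 36 combinations miss at least one element), so 3 is optimal.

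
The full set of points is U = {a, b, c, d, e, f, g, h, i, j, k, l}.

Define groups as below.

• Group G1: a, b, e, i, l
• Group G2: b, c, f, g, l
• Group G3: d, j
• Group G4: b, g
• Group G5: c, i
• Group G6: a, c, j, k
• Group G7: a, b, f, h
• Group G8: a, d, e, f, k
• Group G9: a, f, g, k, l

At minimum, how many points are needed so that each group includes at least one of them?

The 4 points {a, b, d, i} hit every group.
No choice of 3 points meets every group, so 4 is the minimum.

4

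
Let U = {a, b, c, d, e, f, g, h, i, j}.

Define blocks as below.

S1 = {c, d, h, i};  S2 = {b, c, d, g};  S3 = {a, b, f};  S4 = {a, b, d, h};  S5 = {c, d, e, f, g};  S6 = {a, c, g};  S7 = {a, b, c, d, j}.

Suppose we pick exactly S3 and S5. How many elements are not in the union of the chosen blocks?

Union of S3, S5 = {a, b, c, d, e, f, g}.
Not covered: h, i, j — 3 elements.

3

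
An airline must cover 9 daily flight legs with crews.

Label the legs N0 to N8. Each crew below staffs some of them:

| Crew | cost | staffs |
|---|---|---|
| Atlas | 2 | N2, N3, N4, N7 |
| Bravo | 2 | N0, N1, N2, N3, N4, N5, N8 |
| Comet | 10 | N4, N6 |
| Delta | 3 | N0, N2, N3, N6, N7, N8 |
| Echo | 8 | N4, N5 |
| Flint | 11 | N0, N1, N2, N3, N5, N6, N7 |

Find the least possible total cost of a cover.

5

Bravo, Delta together cover every leg (Bravo ∪ Delta = {N0, N1, N2, N3, N4, N5, N6, N7, N8}); total cost 2 + 3 = 5.
No covering selection has total cost below 5.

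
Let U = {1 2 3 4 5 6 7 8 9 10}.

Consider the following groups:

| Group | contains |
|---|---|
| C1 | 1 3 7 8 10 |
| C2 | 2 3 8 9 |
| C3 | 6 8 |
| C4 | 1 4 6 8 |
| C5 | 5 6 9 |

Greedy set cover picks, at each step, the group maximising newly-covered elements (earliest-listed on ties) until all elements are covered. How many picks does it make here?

Greedy: pick C1 (covers 5 new) → pick C5 (covers 3 new) → pick C2 (covers 1 new) → pick C4 (covers 1 new). Total picks: 4.

4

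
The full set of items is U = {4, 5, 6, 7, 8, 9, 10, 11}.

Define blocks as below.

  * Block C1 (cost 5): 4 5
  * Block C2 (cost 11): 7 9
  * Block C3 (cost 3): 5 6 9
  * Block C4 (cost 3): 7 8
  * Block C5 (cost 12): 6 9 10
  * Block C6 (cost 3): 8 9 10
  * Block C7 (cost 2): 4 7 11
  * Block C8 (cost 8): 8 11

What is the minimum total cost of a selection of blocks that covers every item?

8

C3, C6, C7 together cover every item (C3 ∪ C6 ∪ C7 = {4, 5, 6, 7, 8, 9, 10, 11}); total cost 3 + 3 + 2 = 8.
No covering selection has total cost below 8.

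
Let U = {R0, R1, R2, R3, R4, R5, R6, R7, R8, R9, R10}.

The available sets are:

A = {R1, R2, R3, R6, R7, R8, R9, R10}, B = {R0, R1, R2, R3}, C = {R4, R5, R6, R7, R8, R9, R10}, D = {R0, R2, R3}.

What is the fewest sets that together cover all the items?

2

Take {B, C}. Their union is {R0, R1, R2, R3, R4, R5, R6, R7, R8, R9, R10}, which is all 11 items.
No single set has all 11 items (the largest, A, has 8), so 2 is optimal.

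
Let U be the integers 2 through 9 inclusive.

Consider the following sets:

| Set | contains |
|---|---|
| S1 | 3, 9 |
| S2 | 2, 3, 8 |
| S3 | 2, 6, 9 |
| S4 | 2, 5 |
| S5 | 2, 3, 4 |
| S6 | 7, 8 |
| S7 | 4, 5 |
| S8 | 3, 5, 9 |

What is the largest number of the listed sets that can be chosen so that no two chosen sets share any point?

3

S1, S4, S6 are pairwise disjoint (S1={3,9}; S4={2,5}; S6={7,8}).
Every remaining set overlaps one of these, and no 4 of the listed sets are pairwise disjoint, so 3 is the maximum.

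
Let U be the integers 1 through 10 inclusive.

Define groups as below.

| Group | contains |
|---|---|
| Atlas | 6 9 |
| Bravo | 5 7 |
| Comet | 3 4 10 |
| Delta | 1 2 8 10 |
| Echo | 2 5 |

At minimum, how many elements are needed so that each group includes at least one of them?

Take H = {5, 9, 10}. Each listed group contains at least one of these, so H is a hitting set of size 3.
The groups Atlas, Bravo, Delta are pairwise disjoint, so any hitting set needs a separate element for each — at least 3. Hence 3 is optimal.

3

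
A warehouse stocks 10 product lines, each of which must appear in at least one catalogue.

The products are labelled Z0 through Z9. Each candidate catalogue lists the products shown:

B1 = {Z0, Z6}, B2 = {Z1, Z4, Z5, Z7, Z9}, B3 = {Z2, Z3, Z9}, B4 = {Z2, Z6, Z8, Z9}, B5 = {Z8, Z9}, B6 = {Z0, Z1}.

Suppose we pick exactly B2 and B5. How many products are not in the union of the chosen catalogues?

Union of B2, B5 = {Z1, Z4, Z5, Z7, Z8, Z9}.
Not covered: Z0, Z2, Z3, Z6 — 4 products.

4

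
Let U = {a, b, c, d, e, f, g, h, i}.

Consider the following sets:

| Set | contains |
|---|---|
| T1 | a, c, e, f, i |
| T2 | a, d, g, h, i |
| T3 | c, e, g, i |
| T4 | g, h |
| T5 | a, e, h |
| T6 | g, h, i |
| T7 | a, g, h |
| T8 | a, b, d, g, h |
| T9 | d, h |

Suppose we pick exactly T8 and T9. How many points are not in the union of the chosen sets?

Union of T8, T9 = {a, b, d, g, h}.
Not covered: c, e, f, i — 4 points.

4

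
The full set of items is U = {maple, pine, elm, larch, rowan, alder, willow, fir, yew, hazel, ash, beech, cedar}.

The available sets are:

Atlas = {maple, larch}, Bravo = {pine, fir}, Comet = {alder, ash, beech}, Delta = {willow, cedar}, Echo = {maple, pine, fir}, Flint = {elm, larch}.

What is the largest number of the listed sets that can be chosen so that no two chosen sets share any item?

4

Bravo, Comet, Delta, Flint are pairwise disjoint (Bravo={pine,fir}; Comet={alder,ash,beech}; Delta={willow,cedar}; Flint={elm,larch}).
Every remaining set overlaps one of these, and no 5 of the listed sets are pairwise disjoint, so 4 is the maximum.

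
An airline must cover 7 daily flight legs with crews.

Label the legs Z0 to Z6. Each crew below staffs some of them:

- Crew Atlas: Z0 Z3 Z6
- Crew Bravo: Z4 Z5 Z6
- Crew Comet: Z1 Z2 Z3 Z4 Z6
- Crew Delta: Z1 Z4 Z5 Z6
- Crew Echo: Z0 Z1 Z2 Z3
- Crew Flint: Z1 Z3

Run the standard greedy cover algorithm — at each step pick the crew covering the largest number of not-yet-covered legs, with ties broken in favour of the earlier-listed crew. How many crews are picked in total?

3

Greedy: pick Comet (covers 5 new) → pick Atlas (covers 1 new) → pick Bravo (covers 1 new). Total picks: 3.
(The true minimum cover uses only 2 crews, so greedy is not optimal here.)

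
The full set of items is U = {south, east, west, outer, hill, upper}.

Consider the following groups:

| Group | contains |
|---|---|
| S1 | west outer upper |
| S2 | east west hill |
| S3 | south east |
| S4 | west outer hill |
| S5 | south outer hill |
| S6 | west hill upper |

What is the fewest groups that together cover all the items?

3

S1 and S2 and S5 together: S1 ∪ S2 ∪ S5 = {south, east, west, outer, hill, upper} — every item is covered.
No 2 of the 6 groups cover everything (all 15 combinations miss at least one item), so 3 is optimal.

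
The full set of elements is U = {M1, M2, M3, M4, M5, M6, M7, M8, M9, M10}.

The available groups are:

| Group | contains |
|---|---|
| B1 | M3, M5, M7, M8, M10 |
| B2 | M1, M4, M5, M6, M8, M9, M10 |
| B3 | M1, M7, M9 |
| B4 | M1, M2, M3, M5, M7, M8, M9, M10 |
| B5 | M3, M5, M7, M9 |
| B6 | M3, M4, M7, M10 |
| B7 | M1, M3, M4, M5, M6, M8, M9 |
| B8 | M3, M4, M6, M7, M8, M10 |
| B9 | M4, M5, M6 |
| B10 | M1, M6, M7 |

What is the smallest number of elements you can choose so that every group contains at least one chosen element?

2

The 2 elements {M6, M7} hit every group.
The groups B3, B9 are pairwise disjoint, so any hitting set needs a separate element for each — at least 2. Hence 2 is optimal.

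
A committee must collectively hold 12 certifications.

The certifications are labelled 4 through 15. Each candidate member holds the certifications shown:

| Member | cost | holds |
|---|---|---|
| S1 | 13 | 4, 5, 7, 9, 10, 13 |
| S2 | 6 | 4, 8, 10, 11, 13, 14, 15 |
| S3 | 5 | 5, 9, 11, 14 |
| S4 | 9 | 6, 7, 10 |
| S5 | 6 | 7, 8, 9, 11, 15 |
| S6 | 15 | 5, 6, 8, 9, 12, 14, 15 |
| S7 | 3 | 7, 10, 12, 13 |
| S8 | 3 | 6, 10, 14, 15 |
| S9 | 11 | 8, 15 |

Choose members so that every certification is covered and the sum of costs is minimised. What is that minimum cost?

S2, S3, S7, S8 together cover every certification (S2 ∪ S3 ∪ S7 ∪ S8 = {4, 5, 6, 7, 8, 9, 10, 11, 12, 13, 14, 15}); total cost 6 + 5 + 3 + 3 = 17.
No covering selection has total cost below 17.

17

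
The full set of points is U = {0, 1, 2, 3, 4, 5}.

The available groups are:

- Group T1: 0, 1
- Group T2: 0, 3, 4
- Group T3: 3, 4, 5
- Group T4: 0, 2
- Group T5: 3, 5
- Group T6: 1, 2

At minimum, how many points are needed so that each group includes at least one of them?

3

The 3 points {0, 2, 5} hit every group.
No choice of 2 points meets every group, so 3 is the minimum.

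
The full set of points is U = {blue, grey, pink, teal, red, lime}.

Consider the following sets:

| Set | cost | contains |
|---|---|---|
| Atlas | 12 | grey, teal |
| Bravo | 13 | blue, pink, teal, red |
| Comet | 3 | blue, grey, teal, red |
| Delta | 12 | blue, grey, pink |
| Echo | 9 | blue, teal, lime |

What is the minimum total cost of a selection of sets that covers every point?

24

Comet, Delta, Echo together cover every point (Comet ∪ Delta ∪ Echo = {blue, grey, pink, teal, red, lime}); total cost 3 + 12 + 9 = 24.
No covering selection has total cost below 24.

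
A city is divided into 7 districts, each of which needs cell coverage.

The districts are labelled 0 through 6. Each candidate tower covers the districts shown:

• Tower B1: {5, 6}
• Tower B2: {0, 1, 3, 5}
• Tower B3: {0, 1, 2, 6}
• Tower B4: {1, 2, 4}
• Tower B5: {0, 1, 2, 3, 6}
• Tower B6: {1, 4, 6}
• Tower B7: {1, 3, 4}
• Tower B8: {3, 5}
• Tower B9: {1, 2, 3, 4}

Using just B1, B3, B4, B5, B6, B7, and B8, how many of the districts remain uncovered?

Union of B1, B3, B4, B5, B6, B7, B8 = {0, 1, 2, 3, 4, 5, 6} — that's every district, so 0 are uncovered.

0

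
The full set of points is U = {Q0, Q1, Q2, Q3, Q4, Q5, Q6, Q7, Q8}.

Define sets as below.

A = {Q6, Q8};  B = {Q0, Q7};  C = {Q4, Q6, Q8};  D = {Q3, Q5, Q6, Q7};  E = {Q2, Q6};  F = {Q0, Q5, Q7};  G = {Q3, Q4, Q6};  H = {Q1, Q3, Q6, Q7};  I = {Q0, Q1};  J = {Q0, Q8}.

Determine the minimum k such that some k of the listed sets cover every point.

4

C and E and F and H together: C ∪ E ∪ F ∪ H = {Q0, Q1, Q2, Q3, Q4, Q5, Q6, Q7, Q8} — every point is covered.
Only E contains Q2, so E is forced; the remaining 7 points need at least 3 more sets (each remaining set adds at most 3) — so at least 4 sets are needed, and 4 is optimal.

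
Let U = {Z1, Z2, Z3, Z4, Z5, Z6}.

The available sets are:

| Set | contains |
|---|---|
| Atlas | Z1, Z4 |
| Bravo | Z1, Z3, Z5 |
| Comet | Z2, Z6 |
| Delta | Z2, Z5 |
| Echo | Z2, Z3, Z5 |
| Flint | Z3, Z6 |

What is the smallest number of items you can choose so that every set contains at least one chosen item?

3

Take H = {Z1, Z2, Z3}. Each listed set contains at least one of these, so H is a hitting set of size 3.
The sets Atlas, Delta, Flint are pairwise disjoint, so any hitting set needs a separate item for each — at least 3. Hence 3 is optimal.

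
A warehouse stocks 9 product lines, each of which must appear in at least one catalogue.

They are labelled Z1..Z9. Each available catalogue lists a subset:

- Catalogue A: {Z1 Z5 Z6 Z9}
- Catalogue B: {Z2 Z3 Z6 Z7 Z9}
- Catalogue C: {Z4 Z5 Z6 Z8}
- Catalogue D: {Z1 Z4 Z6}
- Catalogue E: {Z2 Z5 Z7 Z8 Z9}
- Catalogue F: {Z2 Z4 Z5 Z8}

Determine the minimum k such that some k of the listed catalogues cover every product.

3

B and D and F together: B ∪ D ∪ F = {Z1, Z2, Z3, Z4, Z5, Z6, Z7, Z8, Z9} — every product is covered.
Only B contains Z3, so B is forced; the remaining 4 products need at least 2 more catalogues (each remaining catalogue adds at most 3) — so at least 3 catalogues are needed, and 3 is optimal.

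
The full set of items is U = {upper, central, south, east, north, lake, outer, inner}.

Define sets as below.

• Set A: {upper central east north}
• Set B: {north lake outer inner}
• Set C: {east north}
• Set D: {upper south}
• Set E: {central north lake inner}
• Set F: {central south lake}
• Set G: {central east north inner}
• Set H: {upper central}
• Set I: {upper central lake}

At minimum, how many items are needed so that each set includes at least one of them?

T = {central, south, north} meets every set (each contains at least one member of T), and |T| = 3.
No choice of 2 items meets every set, so 3 is the minimum.

3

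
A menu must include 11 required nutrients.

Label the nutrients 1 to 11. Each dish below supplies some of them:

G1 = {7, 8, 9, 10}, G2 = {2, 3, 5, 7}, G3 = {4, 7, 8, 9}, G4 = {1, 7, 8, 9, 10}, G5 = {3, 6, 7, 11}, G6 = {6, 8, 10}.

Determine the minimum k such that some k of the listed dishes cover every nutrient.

4

G2 and G3 and G4 and G5 together: G2 ∪ G3 ∪ G4 ∪ G5 = {1, 2, 3, 4, 5, 6, 7, 8, 9, 10, 11} — every nutrient is covered.
Only G3 contains 4, so G3 is forced; the remaining 7 nutrients need at least 3 more dishes (each remaining dish adds at most 3) — so at least 4 dishes are needed, and 4 is optimal.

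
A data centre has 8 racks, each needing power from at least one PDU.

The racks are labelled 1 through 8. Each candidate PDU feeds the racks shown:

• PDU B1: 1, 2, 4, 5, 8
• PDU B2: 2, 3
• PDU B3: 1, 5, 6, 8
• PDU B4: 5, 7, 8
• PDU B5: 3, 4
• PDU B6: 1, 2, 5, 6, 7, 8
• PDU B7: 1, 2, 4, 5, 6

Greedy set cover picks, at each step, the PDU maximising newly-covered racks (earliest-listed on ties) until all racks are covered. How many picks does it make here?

2

Greedy: pick B6 (covers 6 new) → pick B5 (covers 2 new). Total picks: 2.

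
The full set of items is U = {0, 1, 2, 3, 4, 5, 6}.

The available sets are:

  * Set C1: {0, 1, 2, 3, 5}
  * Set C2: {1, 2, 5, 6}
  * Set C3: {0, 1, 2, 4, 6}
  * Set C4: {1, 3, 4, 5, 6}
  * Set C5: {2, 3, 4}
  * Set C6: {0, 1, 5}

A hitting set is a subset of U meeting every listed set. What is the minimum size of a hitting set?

2

The 2 items {1, 3} hit every set.
The sets C5, C6 are pairwise disjoint, so any hitting set needs a separate item for each — at least 2. Hence 2 is optimal.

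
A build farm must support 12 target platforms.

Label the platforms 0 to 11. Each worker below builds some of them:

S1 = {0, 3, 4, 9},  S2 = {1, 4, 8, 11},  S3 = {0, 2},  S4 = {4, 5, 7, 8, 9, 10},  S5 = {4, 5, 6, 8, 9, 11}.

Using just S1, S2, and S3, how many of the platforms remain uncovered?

4

Union of S1, S2, S3 = {0, 1, 2, 3, 4, 8, 9, 11}.
Not covered: 5, 6, 7, 10 — 4 platforms.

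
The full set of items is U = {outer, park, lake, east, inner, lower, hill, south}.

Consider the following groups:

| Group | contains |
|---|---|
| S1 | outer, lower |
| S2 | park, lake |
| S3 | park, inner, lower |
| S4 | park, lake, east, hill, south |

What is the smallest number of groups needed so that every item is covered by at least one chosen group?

S1, S3, and S4 cover everything between them: the union {outer, park, lake, east, inner, lower, hill, south} is all of U.
Only S1 contains outer, so S1 is forced; the remaining 6 items need at least 2 more groups (each remaining group adds at most 5) — so at least 3 groups are needed, and 3 is optimal.

3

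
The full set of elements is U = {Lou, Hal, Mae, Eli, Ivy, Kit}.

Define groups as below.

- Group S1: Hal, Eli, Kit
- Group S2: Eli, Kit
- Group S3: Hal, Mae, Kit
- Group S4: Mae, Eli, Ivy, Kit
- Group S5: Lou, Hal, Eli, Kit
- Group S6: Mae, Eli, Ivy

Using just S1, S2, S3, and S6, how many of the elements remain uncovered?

Union of S1, S2, S3, S6 = {Hal, Mae, Eli, Ivy, Kit}.
Not covered: Lou — 1 element.

1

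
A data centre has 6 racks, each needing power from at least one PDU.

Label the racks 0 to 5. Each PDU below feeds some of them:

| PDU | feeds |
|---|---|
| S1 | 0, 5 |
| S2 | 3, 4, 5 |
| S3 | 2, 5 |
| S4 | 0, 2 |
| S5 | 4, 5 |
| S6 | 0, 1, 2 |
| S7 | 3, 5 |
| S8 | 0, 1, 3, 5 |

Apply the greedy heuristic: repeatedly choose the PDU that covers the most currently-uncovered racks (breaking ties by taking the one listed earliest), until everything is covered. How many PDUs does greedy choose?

Greedy: pick S8 (covers 4 new) → pick S2 (covers 1 new) → pick S3 (covers 1 new). Total picks: 3.
(The true minimum cover uses only 2 PDUs, so greedy is not optimal here.)

3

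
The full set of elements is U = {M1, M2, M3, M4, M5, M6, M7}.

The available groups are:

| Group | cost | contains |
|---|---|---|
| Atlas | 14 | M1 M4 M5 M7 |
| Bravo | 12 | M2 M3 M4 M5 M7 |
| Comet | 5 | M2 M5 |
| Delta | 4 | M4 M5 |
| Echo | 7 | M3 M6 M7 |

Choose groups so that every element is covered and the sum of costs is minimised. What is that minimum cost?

26

Atlas, Comet, Echo together cover every element (Atlas ∪ Comet ∪ Echo = {M1, M2, M3, M4, M5, M6, M7}); total cost 14 + 5 + 7 = 26.
The greedy pick Delta, Echo, Comet, Atlas costs 30; no covering selection beats 26.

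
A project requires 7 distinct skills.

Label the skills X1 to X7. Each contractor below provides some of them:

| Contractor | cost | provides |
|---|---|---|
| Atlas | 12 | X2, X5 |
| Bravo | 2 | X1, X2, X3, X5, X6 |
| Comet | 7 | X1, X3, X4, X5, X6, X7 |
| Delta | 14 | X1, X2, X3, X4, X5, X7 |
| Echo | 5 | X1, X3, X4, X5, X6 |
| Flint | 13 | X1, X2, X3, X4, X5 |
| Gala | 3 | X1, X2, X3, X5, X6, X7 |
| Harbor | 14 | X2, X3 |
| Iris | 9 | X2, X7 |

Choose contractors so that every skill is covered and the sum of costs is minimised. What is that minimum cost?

Echo, Gala together cover every skill (Echo ∪ Gala = {X1, X2, X3, X4, X5, X6, X7}); total cost 5 + 3 = 8.
The greedy pick Bravo, Gala, Echo costs 10; no covering selection beats 8.

8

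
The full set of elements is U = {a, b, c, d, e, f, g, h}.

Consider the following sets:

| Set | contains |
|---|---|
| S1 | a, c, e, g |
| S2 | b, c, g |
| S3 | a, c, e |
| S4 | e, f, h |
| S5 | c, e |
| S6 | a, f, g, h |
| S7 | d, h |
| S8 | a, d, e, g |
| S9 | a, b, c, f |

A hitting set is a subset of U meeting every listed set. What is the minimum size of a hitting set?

The 3 elements {c, d, f} hit every set.
No choice of 2 elements meets every set, so 3 is the minimum.

3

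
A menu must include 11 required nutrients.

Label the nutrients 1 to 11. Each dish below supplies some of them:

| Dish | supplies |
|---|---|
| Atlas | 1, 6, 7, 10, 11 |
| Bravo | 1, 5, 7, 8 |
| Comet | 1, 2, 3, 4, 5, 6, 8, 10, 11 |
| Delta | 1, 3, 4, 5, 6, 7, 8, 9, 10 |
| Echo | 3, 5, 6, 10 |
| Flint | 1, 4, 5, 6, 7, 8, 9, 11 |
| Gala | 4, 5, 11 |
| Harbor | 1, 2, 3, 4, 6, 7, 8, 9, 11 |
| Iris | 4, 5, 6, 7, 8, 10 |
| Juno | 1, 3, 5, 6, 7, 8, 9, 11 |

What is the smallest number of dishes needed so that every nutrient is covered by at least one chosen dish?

Take {Harbor, Iris}. Their union is {1, 2, 3, 4, 5, 6, 7, 8, 9, 10, 11}, which is all 11 nutrients.
No single dish has all 11 nutrients (the largest, Comet, has 9), so 2 is optimal.

2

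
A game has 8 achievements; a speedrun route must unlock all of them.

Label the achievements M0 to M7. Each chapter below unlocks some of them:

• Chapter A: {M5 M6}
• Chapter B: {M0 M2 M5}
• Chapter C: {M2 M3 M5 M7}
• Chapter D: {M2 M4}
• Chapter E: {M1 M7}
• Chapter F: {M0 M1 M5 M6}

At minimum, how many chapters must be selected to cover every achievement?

3

Take {C, D, F}. Their union is {M0, M1, M2, M3, M4, M5, M6, M7}, which is all 8 achievements.
Only C contains M3, so C is forced; the remaining 4 achievements need at least 2 more chapters (each remaining chapter adds at most 3) — so at least 3 chapters are needed, and 3 is optimal.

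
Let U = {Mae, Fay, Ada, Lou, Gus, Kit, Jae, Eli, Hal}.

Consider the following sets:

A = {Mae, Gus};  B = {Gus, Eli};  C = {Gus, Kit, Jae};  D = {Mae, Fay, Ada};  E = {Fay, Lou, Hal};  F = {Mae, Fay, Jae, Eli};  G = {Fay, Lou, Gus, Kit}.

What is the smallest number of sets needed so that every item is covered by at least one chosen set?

4

C, D, E, and F cover everything between them: the union {Mae, Fay, Ada, Lou, Gus, Kit, Jae, Eli, Hal} is all of U.
No 3 of the 7 sets cover everything (all 35 combinations miss at least one item), so 4 is optimal.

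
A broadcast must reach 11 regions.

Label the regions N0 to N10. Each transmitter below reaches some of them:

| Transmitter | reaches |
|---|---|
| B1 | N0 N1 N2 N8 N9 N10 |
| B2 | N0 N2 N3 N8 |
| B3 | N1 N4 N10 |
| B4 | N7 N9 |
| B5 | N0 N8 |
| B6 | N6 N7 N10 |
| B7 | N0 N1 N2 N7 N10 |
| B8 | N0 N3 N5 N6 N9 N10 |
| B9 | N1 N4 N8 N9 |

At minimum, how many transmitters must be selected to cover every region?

3

Take {B7, B8, B9}. Their union is {N0, N1, N2, N3, N4, N5, N6, N7, N8, N9, N10}, which is all 11 regions.
Only B8 contains N5, so B8 is forced; the remaining 5 regions need at least 2 more transmitters (each remaining transmitter adds at most 3) — so at least 3 transmitters are needed, and 3 is optimal.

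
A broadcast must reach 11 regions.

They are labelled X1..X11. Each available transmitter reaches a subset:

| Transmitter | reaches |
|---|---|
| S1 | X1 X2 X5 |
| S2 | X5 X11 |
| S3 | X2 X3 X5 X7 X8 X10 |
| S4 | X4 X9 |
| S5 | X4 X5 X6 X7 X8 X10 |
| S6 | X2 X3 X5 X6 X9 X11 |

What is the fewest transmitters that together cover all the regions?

S1 and S5 and S6 together: S1 ∪ S5 ∪ S6 = {X1, X2, X3, X4, X5, X6, X7, X8, X9, X10, X11} — every region is covered.
Only S1 contains X1, so S1 is forced; the remaining 8 regions need at least 2 more transmitters (each remaining transmitter adds at most 5) — so at least 3 transmitters are needed, and 3 is optimal.

3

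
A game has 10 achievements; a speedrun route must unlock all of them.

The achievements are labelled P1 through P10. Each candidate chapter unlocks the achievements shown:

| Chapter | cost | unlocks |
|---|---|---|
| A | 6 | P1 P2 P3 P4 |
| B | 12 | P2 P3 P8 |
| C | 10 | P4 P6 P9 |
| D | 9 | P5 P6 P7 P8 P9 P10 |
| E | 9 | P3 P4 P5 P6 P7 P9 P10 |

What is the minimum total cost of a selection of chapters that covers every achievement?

A, D together cover every achievement (A ∪ D = {P1, P2, P3, P4, P5, P6, P7, P8, P9, P10}); total cost 6 + 9 = 15.
The greedy pick E, A, D costs 24; no covering selection beats 15.

15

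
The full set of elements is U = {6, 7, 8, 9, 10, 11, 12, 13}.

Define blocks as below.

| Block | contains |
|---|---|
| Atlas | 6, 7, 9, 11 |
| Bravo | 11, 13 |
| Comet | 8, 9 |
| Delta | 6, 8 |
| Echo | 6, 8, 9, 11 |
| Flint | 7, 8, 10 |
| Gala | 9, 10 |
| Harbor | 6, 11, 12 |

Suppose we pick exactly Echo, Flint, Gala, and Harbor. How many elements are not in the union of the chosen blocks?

1

Union of Echo, Flint, Gala, Harbor = {6, 7, 8, 9, 10, 11, 12}.
Not covered: 13 — 1 element.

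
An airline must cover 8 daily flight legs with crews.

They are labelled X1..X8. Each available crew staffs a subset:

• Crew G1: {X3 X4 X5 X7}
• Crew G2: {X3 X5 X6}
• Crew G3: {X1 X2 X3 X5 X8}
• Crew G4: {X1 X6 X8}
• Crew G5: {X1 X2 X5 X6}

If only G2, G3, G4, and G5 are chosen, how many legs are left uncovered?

2

Union of G2, G3, G4, G5 = {X1, X2, X3, X5, X6, X8}.
Not covered: X4, X7 — 2 legs.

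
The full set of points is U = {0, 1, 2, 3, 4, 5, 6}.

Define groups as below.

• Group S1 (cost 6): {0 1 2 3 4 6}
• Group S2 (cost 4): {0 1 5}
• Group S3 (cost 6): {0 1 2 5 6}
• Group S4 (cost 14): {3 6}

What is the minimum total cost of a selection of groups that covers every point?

10

S1, S2 together cover every point (S1 ∪ S2 = {0, 1, 2, 3, 4, 5, 6}); total cost 6 + 4 = 10.
No covering selection has total cost below 10.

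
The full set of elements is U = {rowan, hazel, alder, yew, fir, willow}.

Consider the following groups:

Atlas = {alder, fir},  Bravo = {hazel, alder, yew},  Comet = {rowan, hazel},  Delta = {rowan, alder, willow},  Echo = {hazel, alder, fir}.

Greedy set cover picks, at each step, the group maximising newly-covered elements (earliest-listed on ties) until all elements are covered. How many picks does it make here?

Greedy: pick Bravo (covers 3 new) → pick Delta (covers 2 new) → pick Atlas (covers 1 new). Total picks: 3.

3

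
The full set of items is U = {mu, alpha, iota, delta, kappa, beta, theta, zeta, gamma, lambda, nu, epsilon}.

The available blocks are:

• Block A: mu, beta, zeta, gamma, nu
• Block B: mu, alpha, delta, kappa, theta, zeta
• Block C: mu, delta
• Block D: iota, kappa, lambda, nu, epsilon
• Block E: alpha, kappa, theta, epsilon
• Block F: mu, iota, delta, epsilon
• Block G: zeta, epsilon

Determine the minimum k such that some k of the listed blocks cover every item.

Take {A, B, D}. Their union is {mu, alpha, iota, delta, kappa, beta, theta, zeta, gamma, lambda, nu, epsilon}, which is all 12 items.
Only A contains beta, so A is forced; the remaining 7 items need at least 2 more blocks (each remaining block adds at most 4) — so at least 3 blocks are needed, and 3 is optimal.

3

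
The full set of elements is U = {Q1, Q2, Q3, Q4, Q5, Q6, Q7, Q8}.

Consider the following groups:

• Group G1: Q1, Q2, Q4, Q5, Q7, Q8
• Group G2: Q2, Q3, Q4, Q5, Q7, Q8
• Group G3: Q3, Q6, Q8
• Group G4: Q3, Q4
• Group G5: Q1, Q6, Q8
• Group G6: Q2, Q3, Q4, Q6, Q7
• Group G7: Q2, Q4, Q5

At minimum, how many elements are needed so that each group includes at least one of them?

H = {Q4, Q6} meets every group (each contains at least one member of H), and |H| = 2.
The groups G5, G7 are pairwise disjoint, so any hitting set needs a separate element for each — at least 2. Hence 2 is optimal.

2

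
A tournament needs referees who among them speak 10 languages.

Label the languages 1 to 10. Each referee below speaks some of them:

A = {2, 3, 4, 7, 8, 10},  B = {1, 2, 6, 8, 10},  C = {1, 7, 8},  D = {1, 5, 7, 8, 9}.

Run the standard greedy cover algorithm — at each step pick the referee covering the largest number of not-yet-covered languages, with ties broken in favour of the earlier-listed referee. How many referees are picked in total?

3

Greedy: pick A (covers 6 new) → pick D (covers 3 new) → pick B (covers 1 new). Total picks: 3.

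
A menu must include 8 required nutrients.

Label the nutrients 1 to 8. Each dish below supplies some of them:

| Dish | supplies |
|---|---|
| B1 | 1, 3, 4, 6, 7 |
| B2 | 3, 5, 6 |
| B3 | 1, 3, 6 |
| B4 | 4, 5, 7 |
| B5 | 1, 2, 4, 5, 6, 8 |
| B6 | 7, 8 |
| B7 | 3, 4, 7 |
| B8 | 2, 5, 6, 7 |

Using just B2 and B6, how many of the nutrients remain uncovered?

Union of B2, B6 = {3, 5, 6, 7, 8}.
Not covered: 1, 2, 4 — 3 nutrients.

3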